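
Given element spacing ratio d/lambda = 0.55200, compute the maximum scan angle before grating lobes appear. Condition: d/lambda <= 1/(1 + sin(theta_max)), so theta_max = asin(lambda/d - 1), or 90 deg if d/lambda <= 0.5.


lambda/d - 1 = 1/0.55200 - 1 = 0.8115942
theta_max = asin(0.8115942) = 54.25 deg

54.25 deg


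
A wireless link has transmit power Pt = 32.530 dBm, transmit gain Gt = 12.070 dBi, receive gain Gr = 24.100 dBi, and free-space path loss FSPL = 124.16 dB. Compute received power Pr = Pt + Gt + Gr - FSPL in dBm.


Pr = 32.530 + 12.070 + 24.100 - 124.16 = -55.46 dBm

-55.46 dBm


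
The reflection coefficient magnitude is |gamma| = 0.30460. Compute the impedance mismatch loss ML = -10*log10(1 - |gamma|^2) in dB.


ML = -10 * log10(1 - 0.30460^2) = -10 * log10(0.90721884) = 0.4229 dB

0.4229 dB


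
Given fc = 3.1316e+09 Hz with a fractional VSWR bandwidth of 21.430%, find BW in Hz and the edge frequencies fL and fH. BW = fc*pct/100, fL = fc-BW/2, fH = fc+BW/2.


BW = 3.1316e+09 * 21.430/100 = 6.711019e+08 Hz
fL = 3.1316e+09 - 6.711019e+08/2 = 2.796e+09 Hz
fH = 3.1316e+09 + 6.711019e+08/2 = 3.467e+09 Hz

BW=6.711e+08 Hz, fL=2.796e+09 Hz, fH=3.467e+09 Hz


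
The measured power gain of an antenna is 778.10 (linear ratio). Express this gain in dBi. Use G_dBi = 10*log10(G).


G_dBi = 10 * log10(778.10) = 28.91 dBi

28.91 dBi


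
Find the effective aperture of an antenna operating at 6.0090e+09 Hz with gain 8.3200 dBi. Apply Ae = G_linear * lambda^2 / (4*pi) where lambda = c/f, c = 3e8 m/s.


lambda = c / f = 3.0000e+08 / 6.0090e+09 = 0.04992511 m
G_linear = 10^(8.3200/10) = 6.792036
Ae = G_linear * lambda^2 / (4*pi) = 6.792036 * 0.04992511^2 / (4*pi) = 1.347e-03 m^2

1.347e-03 m^2


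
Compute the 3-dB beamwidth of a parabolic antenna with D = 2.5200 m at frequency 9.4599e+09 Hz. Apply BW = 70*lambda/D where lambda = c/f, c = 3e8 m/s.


lambda = c / f = 3.0000e+08 / 9.4599e+09 = 0.03171281 m
BW = 70 * 0.03171281 / 2.5200 = 0.8809 deg

0.8809 deg


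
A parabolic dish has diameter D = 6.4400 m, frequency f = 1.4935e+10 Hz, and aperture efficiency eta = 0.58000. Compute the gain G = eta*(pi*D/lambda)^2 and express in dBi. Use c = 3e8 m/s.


lambda = c / f = 3.0000e+08 / 1.4935e+10 = 0.02008704 m
G_linear = 0.58000 * (pi * 6.4400 / 0.02008704)^2 = 588393.1
G_dBi = 10 * log10(588393.1) = 57.70 dBi

57.70 dBi


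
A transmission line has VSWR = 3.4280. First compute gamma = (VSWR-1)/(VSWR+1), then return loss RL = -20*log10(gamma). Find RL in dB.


gamma = (3.4280 - 1) / (3.4280 + 1) = 0.5483288
RL = -20 * log10(0.5483288) = 5.219 dB

5.219 dB


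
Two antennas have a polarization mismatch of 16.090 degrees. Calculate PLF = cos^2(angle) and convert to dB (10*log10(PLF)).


PLF_linear = cos^2(16.090 deg) = 0.9231896
PLF_dB = 10 * log10(0.9231896) = -0.3471 dB

-0.3471 dB


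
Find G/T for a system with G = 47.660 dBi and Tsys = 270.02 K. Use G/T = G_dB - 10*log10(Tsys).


G/T = 47.660 - 10*log10(270.02) = 47.660 - 24.31396 = 23.35 dB/K

23.35 dB/K


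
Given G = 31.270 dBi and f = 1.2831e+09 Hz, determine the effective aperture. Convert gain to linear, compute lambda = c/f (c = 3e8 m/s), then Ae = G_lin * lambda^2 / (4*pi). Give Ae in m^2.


lambda = c / f = 3.0000e+08 / 1.2831e+09 = 0.2338087 m
G_linear = 10^(31.270/10) = 1339.677
Ae = G_linear * lambda^2 / (4*pi) = 1339.677 * 0.2338087^2 / (4*pi) = 5.828 m^2

5.828 m^2


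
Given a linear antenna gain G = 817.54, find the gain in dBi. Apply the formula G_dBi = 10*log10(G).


G_dBi = 10 * log10(817.54) = 29.13 dBi

29.13 dBi


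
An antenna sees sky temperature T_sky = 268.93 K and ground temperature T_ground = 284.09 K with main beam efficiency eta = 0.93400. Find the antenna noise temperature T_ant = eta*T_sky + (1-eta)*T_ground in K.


T_ant = 0.93400 * 268.93 + (1 - 0.93400) * 284.09 = 269.9 K

269.9 K


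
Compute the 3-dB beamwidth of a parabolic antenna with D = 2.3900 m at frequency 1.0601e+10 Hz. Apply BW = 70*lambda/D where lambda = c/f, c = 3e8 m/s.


lambda = c / f = 3.0000e+08 / 1.0601e+10 = 0.02829922 m
BW = 70 * 0.02829922 / 2.3900 = 0.8288 deg

0.8288 deg


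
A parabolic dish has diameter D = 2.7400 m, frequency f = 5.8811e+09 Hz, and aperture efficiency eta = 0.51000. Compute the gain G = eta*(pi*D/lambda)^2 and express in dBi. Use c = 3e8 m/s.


lambda = c / f = 3.0000e+08 / 5.8811e+09 = 0.05101087 m
G_linear = 0.51000 * (pi * 2.7400 / 0.05101087)^2 = 14522.64
G_dBi = 10 * log10(14522.64) = 41.62 dBi

41.62 dBi


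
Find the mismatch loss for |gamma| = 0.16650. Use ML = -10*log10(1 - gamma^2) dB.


ML = -10 * log10(1 - 0.16650^2) = -10 * log10(0.97227775) = 0.1221 dB

0.1221 dB


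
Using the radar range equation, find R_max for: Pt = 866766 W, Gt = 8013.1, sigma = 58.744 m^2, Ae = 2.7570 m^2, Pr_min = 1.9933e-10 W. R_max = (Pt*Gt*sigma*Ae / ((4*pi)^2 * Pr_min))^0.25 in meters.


R^4 = 866766*8013.1*58.744*2.7570 / ((4*pi)^2 * 1.9933e-10) = 3.573636e+19
R_max = 3.573636e+19^0.25 = 77317 m

77317 m


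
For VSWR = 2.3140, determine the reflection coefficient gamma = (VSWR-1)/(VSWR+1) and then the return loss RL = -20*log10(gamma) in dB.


gamma = (2.3140 - 1) / (2.3140 + 1) = 0.3964997
RL = -20 * log10(0.3964997) = 8.035 dB

8.035 dB


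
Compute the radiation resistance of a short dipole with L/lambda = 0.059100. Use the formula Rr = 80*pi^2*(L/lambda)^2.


Rr = 80 * pi^2 * (0.059100)^2 = 80 * 9.869604 * 3.492810e-03 = 2.758 ohm

2.758 ohm


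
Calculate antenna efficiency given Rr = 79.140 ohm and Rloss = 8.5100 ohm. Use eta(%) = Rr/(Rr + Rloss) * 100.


eta = 79.140 / (79.140 + 8.5100) * 100 = 90.29%

90.29%


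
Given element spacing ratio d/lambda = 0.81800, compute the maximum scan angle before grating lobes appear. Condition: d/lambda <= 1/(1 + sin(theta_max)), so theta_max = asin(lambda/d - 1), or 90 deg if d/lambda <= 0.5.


lambda/d - 1 = 1/0.81800 - 1 = 0.2224939
theta_max = asin(0.2224939) = 12.86 deg

12.86 deg


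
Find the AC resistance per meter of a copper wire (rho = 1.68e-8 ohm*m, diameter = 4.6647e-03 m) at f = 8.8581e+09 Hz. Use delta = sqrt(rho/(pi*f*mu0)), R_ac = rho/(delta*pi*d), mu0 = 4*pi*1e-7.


delta = sqrt(1.68e-8 / (pi * 8.8581e+09 * 4*pi*1e-7)) = 6.931137e-07 m
R_ac = 1.68e-8 / (6.931137e-07 * pi * 4.6647e-03) = 1.654 ohm/m

1.654 ohm/m


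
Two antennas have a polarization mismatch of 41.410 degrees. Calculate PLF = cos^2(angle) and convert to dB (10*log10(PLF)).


PLF_linear = cos^2(41.410 deg) = 0.5624935
PLF_dB = 10 * log10(0.5624935) = -2.499 dB

-2.499 dB


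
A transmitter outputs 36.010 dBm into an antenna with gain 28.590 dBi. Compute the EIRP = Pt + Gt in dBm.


EIRP = Pt + Gt = 36.010 + 28.590 = 64.60 dBm

64.60 dBm


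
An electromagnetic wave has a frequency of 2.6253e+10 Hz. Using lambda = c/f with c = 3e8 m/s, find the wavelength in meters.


lambda = c / f = 3.0000e+08 / 2.6253e+10 = 0.01143 m

0.01143 m


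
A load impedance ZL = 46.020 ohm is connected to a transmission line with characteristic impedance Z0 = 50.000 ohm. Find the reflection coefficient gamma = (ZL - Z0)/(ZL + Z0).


gamma = (46.020 - 50.000) / (46.020 + 50.000) = -0.04145

-0.04145


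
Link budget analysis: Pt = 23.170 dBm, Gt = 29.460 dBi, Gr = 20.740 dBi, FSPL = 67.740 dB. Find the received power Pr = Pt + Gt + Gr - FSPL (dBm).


Pr = 23.170 + 29.460 + 20.740 - 67.740 = 5.63 dBm

5.63 dBm


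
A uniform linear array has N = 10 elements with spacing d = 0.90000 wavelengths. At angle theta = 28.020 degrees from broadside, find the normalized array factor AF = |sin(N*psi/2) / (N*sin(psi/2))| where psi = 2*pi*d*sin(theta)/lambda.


psi = 2*pi*0.90000*sin(28.020 deg) = 2.656542 rad
AF = |sin(10*2.656542/2) / (10*sin(2.656542/2))| = 0.06764

0.06764


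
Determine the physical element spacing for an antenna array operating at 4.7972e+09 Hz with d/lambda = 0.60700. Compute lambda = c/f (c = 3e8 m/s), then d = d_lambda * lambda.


lambda = c / f = 3.0000e+08 / 4.7972e+09 = 0.06253648 m
d = 0.60700 * 0.06253648 = 0.03796 m

0.03796 m


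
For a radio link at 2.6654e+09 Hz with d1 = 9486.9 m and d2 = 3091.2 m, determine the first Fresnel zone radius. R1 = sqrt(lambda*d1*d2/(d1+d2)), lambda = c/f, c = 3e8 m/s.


lambda = c / f = 3.0000e+08 / 2.6654e+09 = 0.1125535 m
R1 = sqrt(0.1125535 * 9486.9 * 3091.2 / (9486.9 + 3091.2)) = 16.20 m

16.20 m


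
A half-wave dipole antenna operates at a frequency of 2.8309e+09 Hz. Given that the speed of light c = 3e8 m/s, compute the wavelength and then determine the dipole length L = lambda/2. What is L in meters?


lambda = c / f = 3.0000e+08 / 2.8309e+09 = 0.1059734 m
L = lambda / 2 = 0.1059734 / 2 = 0.05299 m

0.05299 m


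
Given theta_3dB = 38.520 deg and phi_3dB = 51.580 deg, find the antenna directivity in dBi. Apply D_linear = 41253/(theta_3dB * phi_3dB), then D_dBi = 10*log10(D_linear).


D_linear = 41253 / (38.520 * 51.580) = 20.76290
D_dBi = 10 * log10(20.76290) = 13.17 dBi

13.17 dBi


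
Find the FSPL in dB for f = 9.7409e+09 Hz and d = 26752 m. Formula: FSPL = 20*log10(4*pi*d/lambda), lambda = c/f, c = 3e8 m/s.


lambda = c / f = 3.0000e+08 / 9.7409e+09 = 0.03079798 m
FSPL = 20 * log10(4*pi*26752/0.03079798) = 140.8 dB

140.8 dB


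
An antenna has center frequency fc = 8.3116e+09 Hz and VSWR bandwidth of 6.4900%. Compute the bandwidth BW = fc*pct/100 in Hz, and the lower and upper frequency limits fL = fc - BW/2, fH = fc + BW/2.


BW = 8.3116e+09 * 6.4900/100 = 5.394228e+08 Hz
fL = 8.3116e+09 - 5.394228e+08/2 = 8.042e+09 Hz
fH = 8.3116e+09 + 5.394228e+08/2 = 8.581e+09 Hz

BW=5.394e+08 Hz, fL=8.042e+09 Hz, fH=8.581e+09 Hz


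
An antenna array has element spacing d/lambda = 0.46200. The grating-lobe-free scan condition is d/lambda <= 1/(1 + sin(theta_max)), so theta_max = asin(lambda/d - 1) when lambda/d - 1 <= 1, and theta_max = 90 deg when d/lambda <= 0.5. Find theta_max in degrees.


lambda/d - 1 = 1/0.46200 - 1 = 1.164502 >= 1
d/lambda <= 0.5, so the array can scan to endfire without grating lobes: theta_max = 90 deg

90 deg


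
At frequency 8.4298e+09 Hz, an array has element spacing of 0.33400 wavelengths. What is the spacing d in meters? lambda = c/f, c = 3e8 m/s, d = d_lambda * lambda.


lambda = c / f = 3.0000e+08 / 8.4298e+09 = 0.03558803 m
d = 0.33400 * 0.03558803 = 0.01189 m

0.01189 m


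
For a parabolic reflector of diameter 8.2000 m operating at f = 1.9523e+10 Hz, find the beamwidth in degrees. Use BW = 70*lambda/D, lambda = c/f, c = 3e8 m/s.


lambda = c / f = 3.0000e+08 / 1.9523e+10 = 0.01536649 m
BW = 70 * 0.01536649 / 8.2000 = 0.1312 deg

0.1312 deg


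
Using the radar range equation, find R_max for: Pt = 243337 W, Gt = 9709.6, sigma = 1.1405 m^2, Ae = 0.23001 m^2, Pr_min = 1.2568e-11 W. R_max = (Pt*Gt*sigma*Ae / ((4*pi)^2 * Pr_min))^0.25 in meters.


R^4 = 243337*9709.6*1.1405*0.23001 / ((4*pi)^2 * 1.2568e-11) = 3.122954e+17
R_max = 3.122954e+17^0.25 = 23640 m

23640 m


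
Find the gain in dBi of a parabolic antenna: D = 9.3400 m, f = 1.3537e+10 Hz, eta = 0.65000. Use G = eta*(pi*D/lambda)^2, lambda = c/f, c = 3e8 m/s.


lambda = c / f = 3.0000e+08 / 1.3537e+10 = 0.02216148 m
G_linear = 0.65000 * (pi * 9.3400 / 0.02216148)^2 = 1.139487e+06
G_dBi = 10 * log10(1.139487e+06) = 60.57 dBi

60.57 dBi


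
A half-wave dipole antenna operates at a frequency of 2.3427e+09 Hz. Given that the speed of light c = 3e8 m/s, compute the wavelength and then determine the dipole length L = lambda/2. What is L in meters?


lambda = c / f = 3.0000e+08 / 2.3427e+09 = 0.1280574 m
L = lambda / 2 = 0.1280574 / 2 = 0.06403 m

0.06403 m


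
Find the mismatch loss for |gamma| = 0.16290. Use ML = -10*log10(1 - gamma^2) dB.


ML = -10 * log10(1 - 0.16290^2) = -10 * log10(0.97346359) = 0.1168 dB

0.1168 dB


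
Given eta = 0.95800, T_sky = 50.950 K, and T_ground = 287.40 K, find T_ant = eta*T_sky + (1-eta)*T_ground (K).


T_ant = 0.95800 * 50.950 + (1 - 0.95800) * 287.40 = 60.88 K

60.88 K


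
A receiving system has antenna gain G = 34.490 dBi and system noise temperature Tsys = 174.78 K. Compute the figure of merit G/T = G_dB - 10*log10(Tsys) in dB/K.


G/T = 34.490 - 10*log10(174.78) = 34.490 - 22.42492 = 12.07 dB/K

12.07 dB/K


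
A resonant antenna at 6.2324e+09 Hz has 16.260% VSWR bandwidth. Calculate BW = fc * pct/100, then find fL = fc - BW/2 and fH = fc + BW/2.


BW = 6.2324e+09 * 16.260/100 = 1.013388e+09 Hz
fL = 6.2324e+09 - 1.013388e+09/2 = 5.726e+09 Hz
fH = 6.2324e+09 + 1.013388e+09/2 = 6.739e+09 Hz

BW=1.013e+09 Hz, fL=5.726e+09 Hz, fH=6.739e+09 Hz


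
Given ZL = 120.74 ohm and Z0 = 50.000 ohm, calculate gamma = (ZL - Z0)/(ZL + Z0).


gamma = (120.74 - 50.000) / (120.74 + 50.000) = 0.4143

0.4143


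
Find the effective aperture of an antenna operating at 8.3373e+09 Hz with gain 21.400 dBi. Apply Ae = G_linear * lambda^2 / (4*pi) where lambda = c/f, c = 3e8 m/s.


lambda = c / f = 3.0000e+08 / 8.3373e+09 = 0.03598287 m
G_linear = 10^(21.400/10) = 138.0384
Ae = G_linear * lambda^2 / (4*pi) = 138.0384 * 0.03598287^2 / (4*pi) = 0.01422 m^2

0.01422 m^2


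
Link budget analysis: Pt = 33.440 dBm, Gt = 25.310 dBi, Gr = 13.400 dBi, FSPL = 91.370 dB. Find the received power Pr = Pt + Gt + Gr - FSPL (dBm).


Pr = 33.440 + 25.310 + 13.400 - 91.370 = -19.22 dBm

-19.22 dBm


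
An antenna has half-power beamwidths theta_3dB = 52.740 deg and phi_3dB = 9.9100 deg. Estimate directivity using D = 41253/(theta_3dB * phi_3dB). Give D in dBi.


D_linear = 41253 / (52.740 * 9.9100) = 78.92994
D_dBi = 10 * log10(78.92994) = 18.97 dBi

18.97 dBi


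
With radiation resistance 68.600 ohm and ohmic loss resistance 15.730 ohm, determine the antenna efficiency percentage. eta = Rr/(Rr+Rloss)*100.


eta = 68.600 / (68.600 + 15.730) * 100 = 81.35%

81.35%


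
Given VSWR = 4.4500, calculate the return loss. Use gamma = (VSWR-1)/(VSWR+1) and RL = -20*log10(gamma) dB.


gamma = (4.4500 - 1) / (4.4500 + 1) = 0.6330275
RL = -20 * log10(0.6330275) = 3.972 dB

3.972 dB


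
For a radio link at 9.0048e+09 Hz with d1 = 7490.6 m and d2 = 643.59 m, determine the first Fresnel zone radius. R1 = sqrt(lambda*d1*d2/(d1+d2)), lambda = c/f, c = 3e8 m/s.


lambda = c / f = 3.0000e+08 / 9.0048e+09 = 0.03331557 m
R1 = sqrt(0.03331557 * 7490.6 * 643.59 / (7490.6 + 643.59)) = 4.444 m

4.444 m


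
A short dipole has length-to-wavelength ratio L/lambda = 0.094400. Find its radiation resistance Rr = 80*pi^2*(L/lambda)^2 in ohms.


Rr = 80 * pi^2 * (0.094400)^2 = 80 * 9.869604 * 8.911360e-03 = 7.036 ohm

7.036 ohm


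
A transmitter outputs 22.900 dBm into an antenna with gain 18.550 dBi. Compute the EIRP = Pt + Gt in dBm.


EIRP = Pt + Gt = 22.900 + 18.550 = 41.45 dBm

41.45 dBm


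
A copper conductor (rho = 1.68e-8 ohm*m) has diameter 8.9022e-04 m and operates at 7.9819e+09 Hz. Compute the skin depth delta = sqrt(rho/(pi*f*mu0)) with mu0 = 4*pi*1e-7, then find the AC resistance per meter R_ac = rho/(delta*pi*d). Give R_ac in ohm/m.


delta = sqrt(1.68e-8 / (pi * 7.9819e+09 * 4*pi*1e-7)) = 7.301660e-07 m
R_ac = 1.68e-8 / (7.301660e-07 * pi * 8.9022e-04) = 8.227 ohm/m

8.227 ohm/m


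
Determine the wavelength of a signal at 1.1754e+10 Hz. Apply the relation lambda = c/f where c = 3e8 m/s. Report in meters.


lambda = c / f = 3.0000e+08 / 1.1754e+10 = 0.02552 m

0.02552 m


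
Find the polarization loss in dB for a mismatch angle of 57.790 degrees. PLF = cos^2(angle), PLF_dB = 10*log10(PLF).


PLF_linear = cos^2(57.790 deg) = 0.2841145
PLF_dB = 10 * log10(0.2841145) = -5.465 dB

-5.465 dB


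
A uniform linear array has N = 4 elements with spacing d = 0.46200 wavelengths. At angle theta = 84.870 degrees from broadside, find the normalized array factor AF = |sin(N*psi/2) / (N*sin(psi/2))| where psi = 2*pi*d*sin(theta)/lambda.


psi = 2*pi*0.46200*sin(84.870 deg) = 2.891204 rad
AF = |sin(4*2.891204/2) / (4*sin(2.891204/2))| = 0.1210

0.1210


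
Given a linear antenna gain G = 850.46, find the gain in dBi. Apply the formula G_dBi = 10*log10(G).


G_dBi = 10 * log10(850.46) = 29.30 dBi

29.30 dBi


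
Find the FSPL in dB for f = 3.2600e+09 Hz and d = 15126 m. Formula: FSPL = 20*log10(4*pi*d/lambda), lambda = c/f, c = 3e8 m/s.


lambda = c / f = 3.0000e+08 / 3.2600e+09 = 0.09202454 m
FSPL = 20 * log10(4*pi*15126/0.09202454) = 126.3 dB

126.3 dB


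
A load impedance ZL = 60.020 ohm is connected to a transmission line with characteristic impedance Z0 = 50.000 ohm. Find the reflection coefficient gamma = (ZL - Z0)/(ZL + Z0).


gamma = (60.020 - 50.000) / (60.020 + 50.000) = 0.09107

0.09107


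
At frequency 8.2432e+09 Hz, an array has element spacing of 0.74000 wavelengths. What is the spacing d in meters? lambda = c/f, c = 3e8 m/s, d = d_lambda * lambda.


lambda = c / f = 3.0000e+08 / 8.2432e+09 = 0.03639363 m
d = 0.74000 * 0.03639363 = 0.02693 m

0.02693 m


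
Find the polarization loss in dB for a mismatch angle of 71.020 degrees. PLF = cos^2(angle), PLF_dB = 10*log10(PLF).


PLF_linear = cos^2(71.020 deg) = 0.1057798
PLF_dB = 10 * log10(0.1057798) = -9.756 dB

-9.756 dB


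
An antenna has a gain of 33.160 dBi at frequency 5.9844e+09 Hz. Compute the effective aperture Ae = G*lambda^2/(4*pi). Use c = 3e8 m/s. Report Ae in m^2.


lambda = c / f = 3.0000e+08 / 5.9844e+09 = 0.05013034 m
G_linear = 10^(33.160/10) = 2070.141
Ae = G_linear * lambda^2 / (4*pi) = 2070.141 * 0.05013034^2 / (4*pi) = 0.4140 m^2

0.4140 m^2


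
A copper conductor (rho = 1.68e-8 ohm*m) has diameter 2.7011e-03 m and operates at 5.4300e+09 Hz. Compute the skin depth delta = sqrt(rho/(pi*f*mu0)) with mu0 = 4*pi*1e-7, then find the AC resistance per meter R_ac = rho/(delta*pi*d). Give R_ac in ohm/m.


delta = sqrt(1.68e-8 / (pi * 5.4300e+09 * 4*pi*1e-7)) = 8.852682e-07 m
R_ac = 1.68e-8 / (8.852682e-07 * pi * 2.7011e-03) = 2.236 ohm/m

2.236 ohm/m


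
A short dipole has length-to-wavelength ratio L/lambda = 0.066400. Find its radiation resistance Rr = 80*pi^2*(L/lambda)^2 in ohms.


Rr = 80 * pi^2 * (0.066400)^2 = 80 * 9.869604 * 4.408960e-03 = 3.481 ohm

3.481 ohm


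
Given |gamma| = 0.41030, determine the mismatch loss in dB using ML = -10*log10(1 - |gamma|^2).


ML = -10 * log10(1 - 0.41030^2) = -10 * log10(0.83165391) = 0.8006 dB

0.8006 dB


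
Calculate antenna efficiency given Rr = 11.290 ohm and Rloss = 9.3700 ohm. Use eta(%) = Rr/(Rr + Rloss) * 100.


eta = 11.290 / (11.290 + 9.3700) * 100 = 54.65%

54.65%


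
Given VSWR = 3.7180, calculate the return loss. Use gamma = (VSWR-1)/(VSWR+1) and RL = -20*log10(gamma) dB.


gamma = (3.7180 - 1) / (3.7180 + 1) = 0.5760916
RL = -20 * log10(0.5760916) = 4.790 dB

4.790 dB


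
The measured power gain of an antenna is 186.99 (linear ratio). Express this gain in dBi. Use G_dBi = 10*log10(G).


G_dBi = 10 * log10(186.99) = 22.72 dBi

22.72 dBi


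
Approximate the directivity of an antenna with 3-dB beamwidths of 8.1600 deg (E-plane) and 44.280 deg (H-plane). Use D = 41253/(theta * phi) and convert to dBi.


D_linear = 41253 / (8.1600 * 44.280) = 114.1715
D_dBi = 10 * log10(114.1715) = 20.58 dBi

20.58 dBi


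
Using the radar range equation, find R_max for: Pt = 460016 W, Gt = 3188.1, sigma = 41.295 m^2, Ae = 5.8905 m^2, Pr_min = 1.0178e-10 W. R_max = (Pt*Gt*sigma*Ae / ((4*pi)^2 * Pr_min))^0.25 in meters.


R^4 = 460016*3188.1*41.295*5.8905 / ((4*pi)^2 * 1.0178e-10) = 2.219588e+19
R_max = 2.219588e+19^0.25 = 68639 m

68639 m


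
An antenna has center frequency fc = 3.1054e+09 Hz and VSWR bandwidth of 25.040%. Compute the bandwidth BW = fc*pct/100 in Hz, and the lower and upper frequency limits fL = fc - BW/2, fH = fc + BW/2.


BW = 3.1054e+09 * 25.040/100 = 7.775922e+08 Hz
fL = 3.1054e+09 - 7.775922e+08/2 = 2.717e+09 Hz
fH = 3.1054e+09 + 7.775922e+08/2 = 3.494e+09 Hz

BW=7.776e+08 Hz, fL=2.717e+09 Hz, fH=3.494e+09 Hz


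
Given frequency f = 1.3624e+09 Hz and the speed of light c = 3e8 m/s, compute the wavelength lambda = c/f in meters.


lambda = c / f = 3.0000e+08 / 1.3624e+09 = 0.2202 m

0.2202 m


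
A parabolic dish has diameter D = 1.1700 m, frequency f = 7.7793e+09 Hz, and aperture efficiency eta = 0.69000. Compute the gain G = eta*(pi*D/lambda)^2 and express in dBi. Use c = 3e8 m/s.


lambda = c / f = 3.0000e+08 / 7.7793e+09 = 0.03856388 m
G_linear = 0.69000 * (pi * 1.1700 / 0.03856388)^2 = 6268.435
G_dBi = 10 * log10(6268.435) = 37.97 dBi

37.97 dBi


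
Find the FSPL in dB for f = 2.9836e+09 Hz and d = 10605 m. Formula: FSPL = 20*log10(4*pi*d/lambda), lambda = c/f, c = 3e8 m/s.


lambda = c / f = 3.0000e+08 / 2.9836e+09 = 0.1005497 m
FSPL = 20 * log10(4*pi*10605/0.1005497) = 122.4 dB

122.4 dB


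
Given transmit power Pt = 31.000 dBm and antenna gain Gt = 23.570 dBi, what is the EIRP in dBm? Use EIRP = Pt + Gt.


EIRP = Pt + Gt = 31.000 + 23.570 = 54.57 dBm

54.57 dBm


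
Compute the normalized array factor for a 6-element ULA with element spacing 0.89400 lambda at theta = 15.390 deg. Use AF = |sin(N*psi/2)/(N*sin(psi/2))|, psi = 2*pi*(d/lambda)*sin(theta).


psi = 2*pi*0.89400*sin(15.390 deg) = 1.490728 rad
AF = |sin(6*1.490728/2) / (6*sin(1.490728/2))| = 0.2387

0.2387


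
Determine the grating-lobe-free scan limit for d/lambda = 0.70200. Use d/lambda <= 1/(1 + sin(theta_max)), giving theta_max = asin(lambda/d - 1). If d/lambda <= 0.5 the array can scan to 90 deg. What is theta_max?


lambda/d - 1 = 1/0.70200 - 1 = 0.4245014
theta_max = asin(0.4245014) = 25.12 deg

25.12 deg


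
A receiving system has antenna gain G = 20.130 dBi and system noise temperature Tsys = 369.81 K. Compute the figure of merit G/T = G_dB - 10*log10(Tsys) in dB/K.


G/T = 20.130 - 10*log10(369.81) = 20.130 - 25.67979 = -5.550 dB/K

-5.550 dB/K


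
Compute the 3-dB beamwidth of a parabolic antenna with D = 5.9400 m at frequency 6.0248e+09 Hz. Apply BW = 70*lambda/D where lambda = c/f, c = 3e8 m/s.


lambda = c / f = 3.0000e+08 / 6.0248e+09 = 0.04979418 m
BW = 70 * 0.04979418 / 5.9400 = 0.5868 deg

0.5868 deg


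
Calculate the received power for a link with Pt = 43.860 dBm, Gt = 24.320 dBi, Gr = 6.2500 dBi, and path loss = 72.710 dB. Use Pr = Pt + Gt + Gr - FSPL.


Pr = 43.860 + 24.320 + 6.2500 - 72.710 = 1.72 dBm

1.72 dBm


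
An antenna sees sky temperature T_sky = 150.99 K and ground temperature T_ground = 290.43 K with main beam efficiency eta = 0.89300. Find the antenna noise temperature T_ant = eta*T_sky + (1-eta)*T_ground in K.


T_ant = 0.89300 * 150.99 + (1 - 0.89300) * 290.43 = 165.9 K

165.9 K


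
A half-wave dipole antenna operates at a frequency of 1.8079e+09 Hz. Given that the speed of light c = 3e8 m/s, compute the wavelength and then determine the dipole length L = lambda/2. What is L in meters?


lambda = c / f = 3.0000e+08 / 1.8079e+09 = 0.1659384 m
L = lambda / 2 = 0.1659384 / 2 = 0.08297 m

0.08297 m


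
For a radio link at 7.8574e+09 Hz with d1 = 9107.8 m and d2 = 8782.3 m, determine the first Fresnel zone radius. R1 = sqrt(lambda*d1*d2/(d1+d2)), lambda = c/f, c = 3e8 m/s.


lambda = c / f = 3.0000e+08 / 7.8574e+09 = 0.03818057 m
R1 = sqrt(0.03818057 * 9107.8 * 8782.3 / (9107.8 + 8782.3)) = 13.07 m

13.07 m


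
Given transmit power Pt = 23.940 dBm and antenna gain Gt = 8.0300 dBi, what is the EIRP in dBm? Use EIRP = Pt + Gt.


EIRP = Pt + Gt = 23.940 + 8.0300 = 31.97 dBm

31.97 dBm


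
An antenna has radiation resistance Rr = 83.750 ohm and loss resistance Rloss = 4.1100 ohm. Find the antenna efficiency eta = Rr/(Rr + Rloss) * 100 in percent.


eta = 83.750 / (83.750 + 4.1100) * 100 = 95.32%

95.32%


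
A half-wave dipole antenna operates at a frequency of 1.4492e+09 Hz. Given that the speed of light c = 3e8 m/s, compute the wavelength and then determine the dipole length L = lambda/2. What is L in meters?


lambda = c / f = 3.0000e+08 / 1.4492e+09 = 0.2070108 m
L = lambda / 2 = 0.2070108 / 2 = 0.1035 m

0.1035 m


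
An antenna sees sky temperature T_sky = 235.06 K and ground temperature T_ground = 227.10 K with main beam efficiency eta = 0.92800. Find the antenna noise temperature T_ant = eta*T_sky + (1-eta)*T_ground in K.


T_ant = 0.92800 * 235.06 + (1 - 0.92800) * 227.10 = 234.5 K

234.5 K


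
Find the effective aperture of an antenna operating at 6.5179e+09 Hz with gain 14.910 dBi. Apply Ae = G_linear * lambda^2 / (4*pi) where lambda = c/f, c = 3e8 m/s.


lambda = c / f = 3.0000e+08 / 6.5179e+09 = 0.04602709 m
G_linear = 10^(14.910/10) = 30.97419
Ae = G_linear * lambda^2 / (4*pi) = 30.97419 * 0.04602709^2 / (4*pi) = 5.222e-03 m^2

5.222e-03 m^2


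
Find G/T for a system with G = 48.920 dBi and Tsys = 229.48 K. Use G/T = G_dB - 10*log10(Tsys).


G/T = 48.920 - 10*log10(229.48) = 48.920 - 23.60745 = 25.31 dB/K

25.31 dB/K


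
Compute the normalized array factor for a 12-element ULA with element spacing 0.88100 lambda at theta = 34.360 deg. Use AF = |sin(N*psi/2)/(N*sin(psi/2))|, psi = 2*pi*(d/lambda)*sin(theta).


psi = 2*pi*0.88100*sin(34.360 deg) = 3.124178 rad
AF = |sin(12*3.124178/2) / (12*sin(3.124178/2))| = 8.692e-03

8.692e-03


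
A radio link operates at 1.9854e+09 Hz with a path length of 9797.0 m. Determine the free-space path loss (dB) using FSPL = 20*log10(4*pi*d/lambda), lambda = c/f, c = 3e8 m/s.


lambda = c / f = 3.0000e+08 / 1.9854e+09 = 0.1511031 m
FSPL = 20 * log10(4*pi*9797.0/0.1511031) = 118.2 dB

118.2 dB


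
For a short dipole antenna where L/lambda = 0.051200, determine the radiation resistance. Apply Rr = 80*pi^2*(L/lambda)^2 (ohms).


Rr = 80 * pi^2 * (0.051200)^2 = 80 * 9.869604 * 2.621440e-03 = 2.070 ohm

2.070 ohm


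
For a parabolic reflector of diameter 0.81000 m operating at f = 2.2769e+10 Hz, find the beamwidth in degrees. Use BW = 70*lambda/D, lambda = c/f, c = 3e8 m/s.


lambda = c / f = 3.0000e+08 / 2.2769e+10 = 0.01317581 m
BW = 70 * 0.01317581 / 0.81000 = 1.139 deg

1.139 deg


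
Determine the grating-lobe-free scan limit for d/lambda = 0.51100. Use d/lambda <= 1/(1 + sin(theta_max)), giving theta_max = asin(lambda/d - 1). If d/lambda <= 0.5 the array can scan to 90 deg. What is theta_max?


lambda/d - 1 = 1/0.51100 - 1 = 0.9569472
theta_max = asin(0.9569472) = 73.13 deg

73.13 deg


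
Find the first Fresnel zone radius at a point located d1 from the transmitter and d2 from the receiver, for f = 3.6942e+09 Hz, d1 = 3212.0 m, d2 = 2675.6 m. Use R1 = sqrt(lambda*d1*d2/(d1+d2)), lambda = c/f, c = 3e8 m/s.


lambda = c / f = 3.0000e+08 / 3.6942e+09 = 0.08120838 m
R1 = sqrt(0.08120838 * 3212.0 * 2675.6 / (3212.0 + 2675.6)) = 10.89 m

10.89 m


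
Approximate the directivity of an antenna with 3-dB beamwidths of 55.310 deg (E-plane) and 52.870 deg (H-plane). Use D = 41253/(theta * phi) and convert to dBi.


D_linear = 41253 / (55.310 * 52.870) = 14.10726
D_dBi = 10 * log10(14.10726) = 11.49 dBi

11.49 dBi


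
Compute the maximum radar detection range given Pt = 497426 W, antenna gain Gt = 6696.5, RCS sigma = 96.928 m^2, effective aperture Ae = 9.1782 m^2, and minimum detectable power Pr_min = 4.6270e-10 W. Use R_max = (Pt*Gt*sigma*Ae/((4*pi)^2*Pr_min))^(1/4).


R^4 = 497426*6696.5*96.928*9.1782 / ((4*pi)^2 * 4.6270e-10) = 4.055682e+19
R_max = 4.055682e+19^0.25 = 79802 m

79802 m


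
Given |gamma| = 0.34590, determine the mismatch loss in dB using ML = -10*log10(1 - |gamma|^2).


ML = -10 * log10(1 - 0.34590^2) = -10 * log10(0.88035319) = 0.5534 dB

0.5534 dB


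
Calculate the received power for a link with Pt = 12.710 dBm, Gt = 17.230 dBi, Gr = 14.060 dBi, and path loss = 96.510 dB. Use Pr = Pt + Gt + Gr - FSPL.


Pr = 12.710 + 17.230 + 14.060 - 96.510 = -52.51 dBm

-52.51 dBm


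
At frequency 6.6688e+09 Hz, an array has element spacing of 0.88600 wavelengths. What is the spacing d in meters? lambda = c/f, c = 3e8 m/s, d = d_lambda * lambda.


lambda = c / f = 3.0000e+08 / 6.6688e+09 = 0.04498560 m
d = 0.88600 * 0.04498560 = 0.03986 m

0.03986 m


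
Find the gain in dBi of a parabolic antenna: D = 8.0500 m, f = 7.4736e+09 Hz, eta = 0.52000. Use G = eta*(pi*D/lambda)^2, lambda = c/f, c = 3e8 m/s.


lambda = c / f = 3.0000e+08 / 7.4736e+09 = 0.04014130 m
G_linear = 0.52000 * (pi * 8.0500 / 0.04014130)^2 = 206401.1
G_dBi = 10 * log10(206401.1) = 53.15 dBi

53.15 dBi


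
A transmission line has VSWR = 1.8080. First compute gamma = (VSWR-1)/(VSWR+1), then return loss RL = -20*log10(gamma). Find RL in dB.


gamma = (1.8080 - 1) / (1.8080 + 1) = 0.2877493
RL = -20 * log10(0.2877493) = 10.82 dB

10.82 dB


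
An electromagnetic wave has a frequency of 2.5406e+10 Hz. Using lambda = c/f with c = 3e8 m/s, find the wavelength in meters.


lambda = c / f = 3.0000e+08 / 2.5406e+10 = 0.01181 m

0.01181 m


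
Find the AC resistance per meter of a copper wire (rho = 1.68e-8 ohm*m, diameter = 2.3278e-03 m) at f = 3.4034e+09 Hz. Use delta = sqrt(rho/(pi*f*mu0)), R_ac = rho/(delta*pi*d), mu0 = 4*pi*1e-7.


delta = sqrt(1.68e-8 / (pi * 3.4034e+09 * 4*pi*1e-7)) = 1.118197e-06 m
R_ac = 1.68e-8 / (1.118197e-06 * pi * 2.3278e-03) = 2.054 ohm/m

2.054 ohm/m


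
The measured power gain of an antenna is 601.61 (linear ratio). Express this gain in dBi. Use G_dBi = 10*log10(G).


G_dBi = 10 * log10(601.61) = 27.79 dBi

27.79 dBi


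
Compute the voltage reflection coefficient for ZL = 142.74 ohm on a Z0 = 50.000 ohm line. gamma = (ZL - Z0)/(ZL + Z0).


gamma = (142.74 - 50.000) / (142.74 + 50.000) = 0.4812

0.4812


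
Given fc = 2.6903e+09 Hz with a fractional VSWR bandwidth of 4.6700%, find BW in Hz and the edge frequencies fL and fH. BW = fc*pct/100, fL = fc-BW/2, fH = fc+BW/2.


BW = 2.6903e+09 * 4.6700/100 = 1.256370e+08 Hz
fL = 2.6903e+09 - 1.256370e+08/2 = 2.627e+09 Hz
fH = 2.6903e+09 + 1.256370e+08/2 = 2.753e+09 Hz

BW=1.256e+08 Hz, fL=2.627e+09 Hz, fH=2.753e+09 Hz


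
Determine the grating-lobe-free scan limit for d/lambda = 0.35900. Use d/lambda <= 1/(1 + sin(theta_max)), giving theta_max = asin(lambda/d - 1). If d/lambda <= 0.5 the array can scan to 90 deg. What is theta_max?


lambda/d - 1 = 1/0.35900 - 1 = 1.785515 >= 1
d/lambda <= 0.5, so the array can scan to endfire without grating lobes: theta_max = 90 deg

90 deg


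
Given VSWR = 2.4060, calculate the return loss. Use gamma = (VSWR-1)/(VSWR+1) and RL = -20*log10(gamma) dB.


gamma = (2.4060 - 1) / (2.4060 + 1) = 0.4128009
RL = -20 * log10(0.4128009) = 7.685 dB

7.685 dB


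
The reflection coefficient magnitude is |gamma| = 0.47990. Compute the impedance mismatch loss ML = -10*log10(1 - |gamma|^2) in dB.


ML = -10 * log10(1 - 0.47990^2) = -10 * log10(0.76969599) = 1.137 dB

1.137 dB


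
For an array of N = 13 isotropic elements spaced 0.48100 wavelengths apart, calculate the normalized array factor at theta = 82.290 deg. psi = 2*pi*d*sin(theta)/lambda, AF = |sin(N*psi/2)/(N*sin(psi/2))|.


psi = 2*pi*0.48100*sin(82.290 deg) = 2.994891 rad
AF = |sin(13*2.994891/2) / (13*sin(2.994891/2))| = 0.04464

0.04464


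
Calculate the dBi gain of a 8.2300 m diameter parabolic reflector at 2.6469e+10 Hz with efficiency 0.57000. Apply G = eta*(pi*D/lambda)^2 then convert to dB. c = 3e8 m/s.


lambda = c / f = 3.0000e+08 / 2.6469e+10 = 0.01133401 m
G_linear = 0.57000 * (pi * 8.2300 / 0.01133401)^2 = 2.966245e+06
G_dBi = 10 * log10(2.966245e+06) = 64.72 dBi

64.72 dBi


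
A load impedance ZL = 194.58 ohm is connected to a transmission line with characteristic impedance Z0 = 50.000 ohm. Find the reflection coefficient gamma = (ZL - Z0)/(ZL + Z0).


gamma = (194.58 - 50.000) / (194.58 + 50.000) = 0.5911

0.5911


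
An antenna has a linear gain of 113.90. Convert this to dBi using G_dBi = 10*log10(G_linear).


G_dBi = 10 * log10(113.90) = 20.57 dBi

20.57 dBi


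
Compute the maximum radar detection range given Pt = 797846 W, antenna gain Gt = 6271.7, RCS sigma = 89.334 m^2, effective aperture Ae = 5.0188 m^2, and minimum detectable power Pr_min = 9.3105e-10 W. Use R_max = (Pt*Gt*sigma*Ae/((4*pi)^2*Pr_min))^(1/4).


R^4 = 797846*6271.7*89.334*5.0188 / ((4*pi)^2 * 9.3105e-10) = 1.525908e+19
R_max = 1.525908e+19^0.25 = 62500 m

62500 m


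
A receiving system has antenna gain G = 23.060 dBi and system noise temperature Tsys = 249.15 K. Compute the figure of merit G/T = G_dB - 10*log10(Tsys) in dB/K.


G/T = 23.060 - 10*log10(249.15) = 23.060 - 23.96461 = -0.9046 dB/K

-0.9046 dB/K


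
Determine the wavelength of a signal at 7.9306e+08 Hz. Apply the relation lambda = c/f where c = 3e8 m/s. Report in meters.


lambda = c / f = 3.0000e+08 / 7.9306e+08 = 0.3783 m

0.3783 m


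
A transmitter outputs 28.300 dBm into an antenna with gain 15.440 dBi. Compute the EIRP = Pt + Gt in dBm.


EIRP = Pt + Gt = 28.300 + 15.440 = 43.74 dBm

43.74 dBm


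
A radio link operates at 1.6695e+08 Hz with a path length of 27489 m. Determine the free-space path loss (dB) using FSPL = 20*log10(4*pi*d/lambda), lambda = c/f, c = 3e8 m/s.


lambda = c / f = 3.0000e+08 / 1.6695e+08 = 1.796945 m
FSPL = 20 * log10(4*pi*27489/1.796945) = 105.7 dB

105.7 dB


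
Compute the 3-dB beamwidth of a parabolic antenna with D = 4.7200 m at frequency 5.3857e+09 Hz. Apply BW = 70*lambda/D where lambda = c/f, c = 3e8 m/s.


lambda = c / f = 3.0000e+08 / 5.3857e+09 = 0.05570307 m
BW = 70 * 0.05570307 / 4.7200 = 0.8261 deg

0.8261 deg


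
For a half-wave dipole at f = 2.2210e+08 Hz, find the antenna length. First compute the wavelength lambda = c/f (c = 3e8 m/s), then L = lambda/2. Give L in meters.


lambda = c / f = 3.0000e+08 / 2.2210e+08 = 1.350743 m
L = lambda / 2 = 1.350743 / 2 = 0.6754 m

0.6754 m


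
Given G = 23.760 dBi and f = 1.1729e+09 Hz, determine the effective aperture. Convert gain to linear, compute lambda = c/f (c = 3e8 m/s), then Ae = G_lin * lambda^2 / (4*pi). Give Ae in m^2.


lambda = c / f = 3.0000e+08 / 1.1729e+09 = 0.2557763 m
G_linear = 10^(23.760/10) = 237.6840
Ae = G_linear * lambda^2 / (4*pi) = 237.6840 * 0.2557763^2 / (4*pi) = 1.237 m^2

1.237 m^2


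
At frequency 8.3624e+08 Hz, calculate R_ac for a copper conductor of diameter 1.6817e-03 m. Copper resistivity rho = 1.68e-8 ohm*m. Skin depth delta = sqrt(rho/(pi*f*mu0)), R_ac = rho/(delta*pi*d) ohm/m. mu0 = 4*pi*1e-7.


delta = sqrt(1.68e-8 / (pi * 8.3624e+08 * 4*pi*1e-7)) = 2.255845e-06 m
R_ac = 1.68e-8 / (2.255845e-06 * pi * 1.6817e-03) = 1.410 ohm/m

1.410 ohm/m


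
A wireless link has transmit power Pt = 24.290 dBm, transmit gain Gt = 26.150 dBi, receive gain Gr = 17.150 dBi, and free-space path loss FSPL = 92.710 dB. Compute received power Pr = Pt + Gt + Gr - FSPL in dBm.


Pr = 24.290 + 26.150 + 17.150 - 92.710 = -25.12 dBm

-25.12 dBm


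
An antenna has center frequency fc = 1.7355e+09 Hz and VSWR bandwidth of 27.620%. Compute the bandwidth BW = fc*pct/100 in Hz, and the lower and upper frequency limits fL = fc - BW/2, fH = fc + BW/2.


BW = 1.7355e+09 * 27.620/100 = 4.793451e+08 Hz
fL = 1.7355e+09 - 4.793451e+08/2 = 1.496e+09 Hz
fH = 1.7355e+09 + 4.793451e+08/2 = 1.975e+09 Hz

BW=4.793e+08 Hz, fL=1.496e+09 Hz, fH=1.975e+09 Hz


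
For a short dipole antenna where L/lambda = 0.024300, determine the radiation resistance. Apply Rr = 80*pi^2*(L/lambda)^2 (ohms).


Rr = 80 * pi^2 * (0.024300)^2 = 80 * 9.869604 * 5.904900e-04 = 0.4662 ohm

0.4662 ohm


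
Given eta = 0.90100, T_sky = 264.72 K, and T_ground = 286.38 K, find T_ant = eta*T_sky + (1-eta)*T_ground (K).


T_ant = 0.90100 * 264.72 + (1 - 0.90100) * 286.38 = 266.9 K

266.9 K


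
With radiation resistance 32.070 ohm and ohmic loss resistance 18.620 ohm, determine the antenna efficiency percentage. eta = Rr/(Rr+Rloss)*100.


eta = 32.070 / (32.070 + 18.620) * 100 = 63.27%

63.27%


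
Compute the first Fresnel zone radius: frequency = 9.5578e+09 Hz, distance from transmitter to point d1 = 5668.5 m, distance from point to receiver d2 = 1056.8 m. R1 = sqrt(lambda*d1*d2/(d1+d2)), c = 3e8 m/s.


lambda = c / f = 3.0000e+08 / 9.5578e+09 = 0.03138798 m
R1 = sqrt(0.03138798 * 5668.5 * 1056.8 / (5668.5 + 1056.8)) = 5.288 m

5.288 m


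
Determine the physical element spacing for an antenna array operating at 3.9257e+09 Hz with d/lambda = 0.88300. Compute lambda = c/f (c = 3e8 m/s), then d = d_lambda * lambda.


lambda = c / f = 3.0000e+08 / 3.9257e+09 = 0.07641949 m
d = 0.88300 * 0.07641949 = 0.06748 m

0.06748 m


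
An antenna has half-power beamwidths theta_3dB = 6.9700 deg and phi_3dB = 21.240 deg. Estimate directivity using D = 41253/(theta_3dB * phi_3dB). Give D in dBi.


D_linear = 41253 / (6.9700 * 21.240) = 278.6559
D_dBi = 10 * log10(278.6559) = 24.45 dBi

24.45 dBi


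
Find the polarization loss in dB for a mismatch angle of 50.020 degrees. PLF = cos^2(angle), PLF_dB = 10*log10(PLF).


PLF_linear = cos^2(50.020 deg) = 0.4128322
PLF_dB = 10 * log10(0.4128322) = -3.842 dB

-3.842 dB


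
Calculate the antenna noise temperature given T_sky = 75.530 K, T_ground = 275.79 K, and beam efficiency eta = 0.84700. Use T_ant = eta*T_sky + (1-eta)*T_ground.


T_ant = 0.84700 * 75.530 + (1 - 0.84700) * 275.79 = 106.2 K

106.2 K


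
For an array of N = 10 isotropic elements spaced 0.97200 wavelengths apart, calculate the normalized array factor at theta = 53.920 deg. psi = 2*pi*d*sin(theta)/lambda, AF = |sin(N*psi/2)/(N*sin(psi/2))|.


psi = 2*pi*0.97200*sin(53.920 deg) = 4.935857 rad
AF = |sin(10*4.935857/2) / (10*sin(4.935857/2))| = 0.07022

0.07022


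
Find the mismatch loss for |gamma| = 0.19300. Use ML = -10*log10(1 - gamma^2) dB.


ML = -10 * log10(1 - 0.19300^2) = -10 * log10(0.962751) = 0.1649 dB

0.1649 dB


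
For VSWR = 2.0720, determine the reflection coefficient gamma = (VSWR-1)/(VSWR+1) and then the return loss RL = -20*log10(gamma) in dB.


gamma = (2.0720 - 1) / (2.0720 + 1) = 0.3489583
RL = -20 * log10(0.3489583) = 9.145 dB

9.145 dB


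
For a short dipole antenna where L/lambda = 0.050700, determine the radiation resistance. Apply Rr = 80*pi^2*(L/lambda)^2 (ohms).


Rr = 80 * pi^2 * (0.050700)^2 = 80 * 9.869604 * 2.570490e-03 = 2.030 ohm

2.030 ohm


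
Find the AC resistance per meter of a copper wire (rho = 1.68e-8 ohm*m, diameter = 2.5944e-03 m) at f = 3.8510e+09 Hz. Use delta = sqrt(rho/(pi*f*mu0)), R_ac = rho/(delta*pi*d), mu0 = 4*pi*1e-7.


delta = sqrt(1.68e-8 / (pi * 3.8510e+09 * 4*pi*1e-7)) = 1.051206e-06 m
R_ac = 1.68e-8 / (1.051206e-06 * pi * 2.5944e-03) = 1.961 ohm/m

1.961 ohm/m


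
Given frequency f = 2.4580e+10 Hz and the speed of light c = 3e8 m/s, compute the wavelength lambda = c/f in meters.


lambda = c / f = 3.0000e+08 / 2.4580e+10 = 0.01221 m

0.01221 m


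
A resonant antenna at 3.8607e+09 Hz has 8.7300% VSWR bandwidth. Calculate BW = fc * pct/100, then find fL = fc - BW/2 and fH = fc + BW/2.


BW = 3.8607e+09 * 8.7300/100 = 3.370391e+08 Hz
fL = 3.8607e+09 - 3.370391e+08/2 = 3.692e+09 Hz
fH = 3.8607e+09 + 3.370391e+08/2 = 4.029e+09 Hz

BW=3.370e+08 Hz, fL=3.692e+09 Hz, fH=4.029e+09 Hz


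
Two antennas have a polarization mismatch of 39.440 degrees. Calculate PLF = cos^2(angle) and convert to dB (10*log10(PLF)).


PLF_linear = cos^2(39.440 deg) = 0.5964322
PLF_dB = 10 * log10(0.5964322) = -2.244 dB

-2.244 dB


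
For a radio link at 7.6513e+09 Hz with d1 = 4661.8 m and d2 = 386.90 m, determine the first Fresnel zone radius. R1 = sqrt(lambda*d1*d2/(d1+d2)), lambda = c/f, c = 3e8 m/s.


lambda = c / f = 3.0000e+08 / 7.6513e+09 = 0.03920902 m
R1 = sqrt(0.03920902 * 4661.8 * 386.90 / (4661.8 + 386.90)) = 3.743 m

3.743 m


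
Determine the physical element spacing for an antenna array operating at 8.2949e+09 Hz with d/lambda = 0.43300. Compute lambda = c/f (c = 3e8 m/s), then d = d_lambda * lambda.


lambda = c / f = 3.0000e+08 / 8.2949e+09 = 0.03616680 m
d = 0.43300 * 0.03616680 = 0.01566 m

0.01566 m
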